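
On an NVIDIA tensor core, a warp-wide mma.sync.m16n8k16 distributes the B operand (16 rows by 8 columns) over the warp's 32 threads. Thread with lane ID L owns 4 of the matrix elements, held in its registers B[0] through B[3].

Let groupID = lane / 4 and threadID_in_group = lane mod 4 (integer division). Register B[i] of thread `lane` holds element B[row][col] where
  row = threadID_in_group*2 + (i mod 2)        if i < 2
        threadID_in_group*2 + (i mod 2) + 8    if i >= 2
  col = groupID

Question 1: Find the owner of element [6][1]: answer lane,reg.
7,0

c=1→G=1  r=6→rhi=0,T=3,p=0
L=1*4+3=7  i=0*2+0=0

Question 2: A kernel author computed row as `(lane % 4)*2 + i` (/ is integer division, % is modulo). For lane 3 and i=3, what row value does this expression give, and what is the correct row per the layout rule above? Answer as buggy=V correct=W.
`(lane % 4)*2 + i`[3,3]->9
lane 3: g=0 (3/4), t=3 (3%4)
i=3: r=3*2+1+8=15, c=g=0
row: 9 vs 15

buggy=9 correct=15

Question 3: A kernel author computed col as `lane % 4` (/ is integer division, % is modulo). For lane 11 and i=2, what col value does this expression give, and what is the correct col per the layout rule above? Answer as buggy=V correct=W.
`lane % 4`[11,2]->3
11: g=2,t=3
[2] (3*2+0+8,2) = (14,2)
col: 3 vs 2

buggy=3 correct=2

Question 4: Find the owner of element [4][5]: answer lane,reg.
22,0

c:5=>grp=5  r:4=>rB=0,tig=2,lo=0
L=5*4+2=22  i=0*2+0=0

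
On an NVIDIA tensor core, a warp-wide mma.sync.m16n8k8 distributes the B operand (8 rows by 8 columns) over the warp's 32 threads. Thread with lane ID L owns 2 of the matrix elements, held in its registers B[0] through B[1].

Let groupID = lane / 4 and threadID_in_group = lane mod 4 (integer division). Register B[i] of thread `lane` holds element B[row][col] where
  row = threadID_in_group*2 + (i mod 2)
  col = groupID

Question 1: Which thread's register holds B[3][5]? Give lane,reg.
21,1

c:5=>grp=5  r:3=>tig=1,lo=1
L=5*4+1=21  i=1=1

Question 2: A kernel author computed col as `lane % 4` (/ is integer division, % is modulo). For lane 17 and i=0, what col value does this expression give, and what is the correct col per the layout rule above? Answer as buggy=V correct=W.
`lane % 4`[17,0]⇒1
lane 17: gr=4 (17/4), th=1 (17%4)
i=0: r=1*2+0=2, c=gr=4
col: 1 vs 4

buggy=1 correct=4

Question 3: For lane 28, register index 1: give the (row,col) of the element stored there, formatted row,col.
28: G=7,T=0
[1] (0*2+1,7) = (1,7)

1,7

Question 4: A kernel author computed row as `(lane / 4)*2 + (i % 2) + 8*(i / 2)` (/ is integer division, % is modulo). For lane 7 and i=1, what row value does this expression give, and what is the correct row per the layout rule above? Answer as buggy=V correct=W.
buggy=3 correct=7

`(lane / 4)*2 + (i % 2) + 8*(i / 2)`[7,1]→3
lane 7→7/4=1, 7 mod 4=3
i=1  r:2·3+1→7  c:1
row: 3 vs 7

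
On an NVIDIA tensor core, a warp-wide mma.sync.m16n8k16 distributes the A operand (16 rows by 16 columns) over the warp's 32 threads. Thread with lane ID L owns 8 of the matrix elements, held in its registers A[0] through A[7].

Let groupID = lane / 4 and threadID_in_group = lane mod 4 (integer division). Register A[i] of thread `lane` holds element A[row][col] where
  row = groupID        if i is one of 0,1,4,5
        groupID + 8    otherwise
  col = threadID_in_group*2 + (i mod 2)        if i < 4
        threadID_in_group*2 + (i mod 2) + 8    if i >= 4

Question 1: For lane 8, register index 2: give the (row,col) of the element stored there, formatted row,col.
10,0

lane 8: gid=2 (8/4), tid=0 (8%4)
i=2: r=2+8=10, c=0*2+0+0=0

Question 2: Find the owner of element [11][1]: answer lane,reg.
12,3

r=11⇒gr=3,Rb=1  c=1⇒Cb=0,th=0,odd=1
L=3*4+0=12  i=0*4+1*2+1=3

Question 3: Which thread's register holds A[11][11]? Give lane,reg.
13,7

r: 11->gid=3,r8=1  c: 11->c8=1,tid=1,i&1=1
L=3*4+1=13  i=1*4+1*2+1=7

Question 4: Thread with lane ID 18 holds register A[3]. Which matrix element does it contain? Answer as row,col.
lane 18->18/4=4, 18 mod 4=2
i=3  r:4+8->12  c:2·2+1+0->5

12,5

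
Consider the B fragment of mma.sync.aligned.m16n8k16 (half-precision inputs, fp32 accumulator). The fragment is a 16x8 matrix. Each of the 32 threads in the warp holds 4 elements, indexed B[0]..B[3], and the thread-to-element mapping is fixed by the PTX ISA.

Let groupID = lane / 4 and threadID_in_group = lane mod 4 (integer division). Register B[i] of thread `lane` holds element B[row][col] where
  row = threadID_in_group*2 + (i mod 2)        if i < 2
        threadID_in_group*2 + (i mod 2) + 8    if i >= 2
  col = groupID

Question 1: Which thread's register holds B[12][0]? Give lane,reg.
c=0⇒gr=0  r=12⇒Rb=1,th=2,odd=0
L=0*4+2=2  i=1*2+0=2

2,2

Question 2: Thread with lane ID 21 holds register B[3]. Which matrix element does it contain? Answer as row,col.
11,5

lane 21: gr=5 (21/4), th=1 (21%4)
i=3: r=1*2+1+8=11, c=gr=5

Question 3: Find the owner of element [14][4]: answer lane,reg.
19,2

c=4⇒gr=4  r=14⇒Rb=1,th=3,odd=0
L=4*4+3=19  i=1*2+0=2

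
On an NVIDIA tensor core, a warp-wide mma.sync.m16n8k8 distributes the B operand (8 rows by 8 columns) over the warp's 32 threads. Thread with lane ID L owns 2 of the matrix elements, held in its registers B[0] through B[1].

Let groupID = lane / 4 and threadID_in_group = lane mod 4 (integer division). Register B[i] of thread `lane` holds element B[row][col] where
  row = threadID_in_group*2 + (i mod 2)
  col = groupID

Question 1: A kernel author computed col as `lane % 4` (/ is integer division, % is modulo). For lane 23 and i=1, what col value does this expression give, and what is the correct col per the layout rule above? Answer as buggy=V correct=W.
`lane % 4`[23,1]->3
L=23->g=23>>2=5, t=23&3=3
[1]->row 3·2+1=7  col g=5
col: 3 vs 5

buggy=3 correct=5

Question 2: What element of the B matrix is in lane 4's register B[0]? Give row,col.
lane 4->4/4=1, 4 mod 4=0
i=0  r:2·0+0->0  c:1

0,1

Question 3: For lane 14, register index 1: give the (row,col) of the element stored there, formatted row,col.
5,3

L=14=>grp=14>>2=3, tig=14&3=2
[1]=>row 2·2+1=5  col grp=3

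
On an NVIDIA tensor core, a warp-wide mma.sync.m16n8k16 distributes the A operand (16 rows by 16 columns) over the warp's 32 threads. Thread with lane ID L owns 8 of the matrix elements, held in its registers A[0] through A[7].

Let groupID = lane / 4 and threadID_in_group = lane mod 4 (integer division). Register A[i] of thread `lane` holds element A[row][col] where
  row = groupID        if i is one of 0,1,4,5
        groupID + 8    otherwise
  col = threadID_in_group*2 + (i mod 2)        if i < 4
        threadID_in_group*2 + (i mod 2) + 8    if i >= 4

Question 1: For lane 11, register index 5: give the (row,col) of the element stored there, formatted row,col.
2,15

lane 11: gid=2 (11/4), tid=3 (11%4)
i=5: r=2+0=2, c=3*2+1+8=15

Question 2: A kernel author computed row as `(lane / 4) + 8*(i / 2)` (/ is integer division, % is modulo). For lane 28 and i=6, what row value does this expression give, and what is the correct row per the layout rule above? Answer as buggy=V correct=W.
`(lane / 4) + 8*(i / 2)`[28,6]→31
lane 28: G=7 (28/4), T=0 (28%4)
i=6: r=7+8=15, c=0*2+0+8=8
row: 31 vs 15

buggy=31 correct=15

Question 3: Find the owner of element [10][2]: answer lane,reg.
9,2

r=10→G=2,rhi=1  c=2→chi=0,T=1,p=0
L=2*4+1=9  i=0*4+1*2+0=2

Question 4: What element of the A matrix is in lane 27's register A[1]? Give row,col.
lane 27⇒27/4=6, 27 mod 4=3
i=1  r:6+0⇒6  c:2·3+1+0⇒7

6,7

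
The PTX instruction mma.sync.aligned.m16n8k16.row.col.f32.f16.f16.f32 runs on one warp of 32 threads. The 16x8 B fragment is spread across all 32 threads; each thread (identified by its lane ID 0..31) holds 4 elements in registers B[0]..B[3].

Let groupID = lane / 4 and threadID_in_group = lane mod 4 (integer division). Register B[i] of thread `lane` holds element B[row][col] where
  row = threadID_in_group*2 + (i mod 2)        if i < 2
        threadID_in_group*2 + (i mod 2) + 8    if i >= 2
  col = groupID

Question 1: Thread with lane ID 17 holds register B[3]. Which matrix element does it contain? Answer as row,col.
11,4

17: grp=4,tig=1
[3] (1*2+1+8,4) = (11,4)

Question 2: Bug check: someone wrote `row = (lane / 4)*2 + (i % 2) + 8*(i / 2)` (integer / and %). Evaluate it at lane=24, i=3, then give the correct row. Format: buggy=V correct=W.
buggy=21 correct=9

`(lane / 4)*2 + (i % 2) + 8*(i / 2)`[24,3]⇒21
lane 24⇒24/4=6, 24 mod 4=0
i=3  r:2·0+1+8⇒9  c:6
row: 21 vs 9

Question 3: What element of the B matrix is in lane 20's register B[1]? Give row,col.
L=20→G=20>>2=5, T=20&3=0
[1]→row 0·2+1+0=1  col G=5

1,5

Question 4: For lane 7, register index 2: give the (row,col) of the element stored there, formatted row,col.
L=7→G=7>>2=1, T=7&3=3
[2]→row 3·2+0+8=14  col G=1

14,1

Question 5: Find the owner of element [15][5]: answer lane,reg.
c: 5->gid=5  r: 15->r8=1,tid=3,i&1=1
L=5*4+3=23  i=1*2+1=3

23,3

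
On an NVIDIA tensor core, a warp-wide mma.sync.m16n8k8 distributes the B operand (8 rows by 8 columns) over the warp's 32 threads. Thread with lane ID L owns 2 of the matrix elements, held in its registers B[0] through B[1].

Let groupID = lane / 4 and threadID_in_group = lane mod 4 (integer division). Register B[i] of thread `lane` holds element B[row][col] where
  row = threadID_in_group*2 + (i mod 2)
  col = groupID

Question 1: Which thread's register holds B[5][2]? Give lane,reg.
c=2→G=2  r=5→T=2,p=1
L=2*4+2=10  i=1=1

10,1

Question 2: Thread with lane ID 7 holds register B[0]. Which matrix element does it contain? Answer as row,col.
6,1

7: gid=1,tid=3
[0] (3*2+0,1) = (6,1)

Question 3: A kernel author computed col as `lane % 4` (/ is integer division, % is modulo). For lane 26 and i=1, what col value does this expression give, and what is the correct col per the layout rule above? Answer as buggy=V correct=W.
buggy=2 correct=6

`lane % 4`[26,1]->2
L=26->g=26>>2=6, t=26&3=2
[1]->row 2·2+1=5  col g=6
col: 2 vs 6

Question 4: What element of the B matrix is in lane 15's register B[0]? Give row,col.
L=15->g=15>>2=3, t=15&3=3
[0]->row 3·2+0=6  col g=3

6,3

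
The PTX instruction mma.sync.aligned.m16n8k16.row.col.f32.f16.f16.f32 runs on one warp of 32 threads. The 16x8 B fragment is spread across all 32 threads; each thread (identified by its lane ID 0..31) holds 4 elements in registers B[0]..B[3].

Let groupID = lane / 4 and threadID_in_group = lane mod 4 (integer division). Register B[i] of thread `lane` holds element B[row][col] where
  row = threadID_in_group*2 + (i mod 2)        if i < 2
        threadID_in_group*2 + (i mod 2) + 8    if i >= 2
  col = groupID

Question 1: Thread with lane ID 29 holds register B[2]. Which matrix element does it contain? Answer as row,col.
L=29->gid=29>>2=7, tid=29&3=1
[2]->row 1·2+0+8=10  col gid=7

10,7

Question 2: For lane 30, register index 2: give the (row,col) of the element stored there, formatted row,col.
12,7

L=30->g=30>>2=7, t=30&3=2
[2]->row 2·2+0+8=12  col g=7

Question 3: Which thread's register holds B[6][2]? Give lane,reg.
11,0

c:2=>grp=2  r:6=>rB=0,tig=3,lo=0
L=2*4+3=11  i=0*2+0=0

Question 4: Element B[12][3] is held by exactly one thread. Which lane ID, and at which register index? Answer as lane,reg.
c=3⇒gr=3  r=12⇒Rb=1,th=2,odd=0
L=3*4+2=14  i=1*2+0=2

14,2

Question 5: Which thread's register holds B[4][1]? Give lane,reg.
6,0

c=1⇒gr=1  r=4⇒Rb=0,th=2,odd=0
L=1*4+2=6  i=0*2+0=0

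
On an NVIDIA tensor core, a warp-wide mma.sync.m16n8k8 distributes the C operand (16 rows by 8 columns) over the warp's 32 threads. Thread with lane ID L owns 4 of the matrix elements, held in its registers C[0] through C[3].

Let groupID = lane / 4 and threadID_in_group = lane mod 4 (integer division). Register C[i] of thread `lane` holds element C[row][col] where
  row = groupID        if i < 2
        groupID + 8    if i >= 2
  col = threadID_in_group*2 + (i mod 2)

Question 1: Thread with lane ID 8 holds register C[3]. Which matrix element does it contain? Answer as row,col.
L=8->g=8>>2=2, t=8&3=0
[3]->row 2+8=10  col 0·2+1=1

10,1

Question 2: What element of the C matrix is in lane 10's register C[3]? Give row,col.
10,5

10: gid=2,tid=2
[3] (2+8,2*2+1) = (10,5)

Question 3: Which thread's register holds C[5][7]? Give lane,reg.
23,1

r=5→G=5,rhi=0  c=7→T=3,p=1
L=5*4+3=23  i=0*2+1=1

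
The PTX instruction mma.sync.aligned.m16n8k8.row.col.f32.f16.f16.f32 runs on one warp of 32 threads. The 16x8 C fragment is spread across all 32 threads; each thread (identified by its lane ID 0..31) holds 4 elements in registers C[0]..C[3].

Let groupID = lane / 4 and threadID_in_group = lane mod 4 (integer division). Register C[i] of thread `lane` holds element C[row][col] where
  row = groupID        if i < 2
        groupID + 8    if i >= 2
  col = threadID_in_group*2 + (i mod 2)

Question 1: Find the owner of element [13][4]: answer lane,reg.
22,2

r=13⇒gr=5,Rb=1  c=4⇒th=2,odd=0
L=5*4+2=22  i=1*2+0=2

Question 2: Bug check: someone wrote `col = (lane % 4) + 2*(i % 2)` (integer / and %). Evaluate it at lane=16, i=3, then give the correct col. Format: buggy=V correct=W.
buggy=2 correct=1

`(lane % 4) + 2*(i % 2)`[16,3]⇒2
16: gr=4,th=0
[3] (4+8,0*2+1) = (12,1)
col: 2 vs 1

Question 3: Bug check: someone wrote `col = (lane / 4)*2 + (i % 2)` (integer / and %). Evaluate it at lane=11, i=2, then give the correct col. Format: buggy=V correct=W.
`(lane / 4)*2 + (i % 2)`[11,2]->4
L=11->g=11>>2=2, t=11&3=3
[2]->row 2+8=10  col 3·2+0=6
col: 4 vs 6

buggy=4 correct=6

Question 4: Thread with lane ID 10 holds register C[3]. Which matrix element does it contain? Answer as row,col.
10,5

10: gr=2,th=2
[3] (2+8,2*2+1) = (10,5)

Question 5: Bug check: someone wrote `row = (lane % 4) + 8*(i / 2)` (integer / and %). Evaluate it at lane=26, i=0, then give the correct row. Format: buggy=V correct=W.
`(lane % 4) + 8*(i / 2)`[26,0]=>2
lane 26: grp=6 (26/4), tig=2 (26%4)
i=0: r=6+0=6, c=2*2+0=4
row: 2 vs 6

buggy=2 correct=6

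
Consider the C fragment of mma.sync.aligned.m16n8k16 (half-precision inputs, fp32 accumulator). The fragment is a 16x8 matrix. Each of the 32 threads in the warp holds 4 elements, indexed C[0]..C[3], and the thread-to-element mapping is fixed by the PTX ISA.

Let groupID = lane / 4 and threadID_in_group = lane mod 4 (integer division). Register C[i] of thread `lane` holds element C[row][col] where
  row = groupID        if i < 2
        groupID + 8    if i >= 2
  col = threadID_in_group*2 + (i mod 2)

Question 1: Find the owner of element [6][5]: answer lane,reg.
26,1

r:6=>grp=6,rB=0  c:5=>tig=2,lo=1
L=6*4+2=26  i=0*2+1=1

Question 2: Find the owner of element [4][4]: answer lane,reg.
r=4→G=4,rhi=0  c=4→T=2,p=0
L=4*4+2=18  i=0*2+0=0

18,0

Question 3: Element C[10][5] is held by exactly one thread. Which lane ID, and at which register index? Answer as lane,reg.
r=10→G=2,rhi=1  c=5→T=2,p=1
L=2*4+2=10  i=1*2+1=3

10,3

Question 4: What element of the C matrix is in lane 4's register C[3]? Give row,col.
L=4->gid=4>>2=1, tid=4&3=0
[3]->row 1+8=9  col 0·2+1=1

9,1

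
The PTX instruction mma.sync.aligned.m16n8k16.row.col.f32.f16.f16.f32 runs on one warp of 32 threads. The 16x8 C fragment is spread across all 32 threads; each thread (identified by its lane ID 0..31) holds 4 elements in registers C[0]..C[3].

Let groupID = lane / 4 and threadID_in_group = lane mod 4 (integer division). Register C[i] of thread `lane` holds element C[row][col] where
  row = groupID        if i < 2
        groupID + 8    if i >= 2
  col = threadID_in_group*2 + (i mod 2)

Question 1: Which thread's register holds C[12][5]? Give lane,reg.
r: 12->gid=4,r8=1  c: 5->tid=2,i&1=1
L=4*4+2=18  i=1*2+1=3

18,3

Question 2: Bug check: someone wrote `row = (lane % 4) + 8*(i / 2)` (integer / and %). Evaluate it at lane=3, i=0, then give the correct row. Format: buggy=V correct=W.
buggy=3 correct=0

`(lane % 4) + 8*(i / 2)`[3,0]⇒3
3: gr=0,th=3
[0] (0+0,3*2+0) = (0,6)
row: 3 vs 0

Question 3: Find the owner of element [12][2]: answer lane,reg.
17,2

r: 12->gid=4,r8=1  c: 2->tid=1,i&1=0
L=4*4+1=17  i=1*2+0=2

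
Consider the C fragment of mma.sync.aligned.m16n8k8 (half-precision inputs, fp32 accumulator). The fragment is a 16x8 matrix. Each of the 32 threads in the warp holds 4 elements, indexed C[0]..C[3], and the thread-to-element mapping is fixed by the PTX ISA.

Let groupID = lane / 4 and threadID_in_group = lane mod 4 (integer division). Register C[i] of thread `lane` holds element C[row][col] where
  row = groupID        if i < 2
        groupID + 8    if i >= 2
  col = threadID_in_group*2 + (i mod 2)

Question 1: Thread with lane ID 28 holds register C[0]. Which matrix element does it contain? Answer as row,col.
7,0

lane 28: gr=7 (28/4), th=0 (28%4)
i=0: r=7+0=7, c=0*2+0=0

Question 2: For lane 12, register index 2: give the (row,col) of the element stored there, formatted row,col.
lane 12⇒12/4=3, 12 mod 4=0
i=2  r:3+8⇒11  c:2·0+0⇒0

11,0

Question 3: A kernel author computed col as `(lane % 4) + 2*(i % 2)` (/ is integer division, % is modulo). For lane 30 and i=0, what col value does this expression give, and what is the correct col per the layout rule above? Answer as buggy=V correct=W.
buggy=2 correct=4

`(lane % 4) + 2*(i % 2)`[30,0]→2
30: G=7,T=2
[0] (7+0,2*2+0) = (7,4)
col: 2 vs 4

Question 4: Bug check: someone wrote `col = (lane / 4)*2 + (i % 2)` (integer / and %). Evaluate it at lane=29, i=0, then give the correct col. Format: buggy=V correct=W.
`(lane / 4)*2 + (i % 2)`[29,0]=>14
29: grp=7,tig=1
[0] (7+0,1*2+0) = (7,2)
col: 14 vs 2

buggy=14 correct=2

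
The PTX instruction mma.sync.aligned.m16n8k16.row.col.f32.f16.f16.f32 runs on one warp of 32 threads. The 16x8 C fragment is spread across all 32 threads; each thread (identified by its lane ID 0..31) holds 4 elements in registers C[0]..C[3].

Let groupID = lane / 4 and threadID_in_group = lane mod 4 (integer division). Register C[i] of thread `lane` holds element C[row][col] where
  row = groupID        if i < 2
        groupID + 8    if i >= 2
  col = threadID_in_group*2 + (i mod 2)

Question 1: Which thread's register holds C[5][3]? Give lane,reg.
21,1

r:5=>grp=5,rB=0  c:3=>tig=1,lo=1
L=5*4+1=21  i=0*2+1=1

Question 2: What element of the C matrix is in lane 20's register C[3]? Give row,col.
20: G=5,T=0
[3] (5+8,0*2+1) = (13,1)

13,1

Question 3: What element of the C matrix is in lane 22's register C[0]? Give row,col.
lane 22: G=5 (22/4), T=2 (22%4)
i=0: r=5+0=5, c=2*2+0=4

5,4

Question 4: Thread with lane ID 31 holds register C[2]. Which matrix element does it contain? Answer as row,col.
lane 31: grp=7 (31/4), tig=3 (31%4)
i=2: r=7+8=15, c=3*2+0=6

15,6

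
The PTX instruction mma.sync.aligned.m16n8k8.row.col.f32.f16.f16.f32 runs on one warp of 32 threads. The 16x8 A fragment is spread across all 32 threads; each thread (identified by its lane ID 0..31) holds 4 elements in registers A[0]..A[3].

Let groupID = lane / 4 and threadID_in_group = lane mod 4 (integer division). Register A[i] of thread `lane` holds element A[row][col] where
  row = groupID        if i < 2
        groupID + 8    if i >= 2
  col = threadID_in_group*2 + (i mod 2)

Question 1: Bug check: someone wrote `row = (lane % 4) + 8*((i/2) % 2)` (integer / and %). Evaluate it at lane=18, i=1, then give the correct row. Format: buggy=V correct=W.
`(lane % 4) + 8*((i/2) % 2)`[18,1]->2
L=18->gid=18>>2=4, tid=18&3=2
[1]->row 4+0=4  col 2·2+1=5
row: 2 vs 4

buggy=2 correct=4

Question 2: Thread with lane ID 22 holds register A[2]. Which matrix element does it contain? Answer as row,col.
13,4

lane 22: G=5 (22/4), T=2 (22%4)
i=2: r=5+8=13, c=2*2+0=4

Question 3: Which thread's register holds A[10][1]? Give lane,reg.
r=10->g=2,rb=1  c=1->t=0,b0=1
L=2*4+0=8  i=1*2+1=3

8,3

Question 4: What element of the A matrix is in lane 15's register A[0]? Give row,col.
lane 15: gr=3 (15/4), th=3 (15%4)
i=0: r=3+0=3, c=3*2+0=6

3,6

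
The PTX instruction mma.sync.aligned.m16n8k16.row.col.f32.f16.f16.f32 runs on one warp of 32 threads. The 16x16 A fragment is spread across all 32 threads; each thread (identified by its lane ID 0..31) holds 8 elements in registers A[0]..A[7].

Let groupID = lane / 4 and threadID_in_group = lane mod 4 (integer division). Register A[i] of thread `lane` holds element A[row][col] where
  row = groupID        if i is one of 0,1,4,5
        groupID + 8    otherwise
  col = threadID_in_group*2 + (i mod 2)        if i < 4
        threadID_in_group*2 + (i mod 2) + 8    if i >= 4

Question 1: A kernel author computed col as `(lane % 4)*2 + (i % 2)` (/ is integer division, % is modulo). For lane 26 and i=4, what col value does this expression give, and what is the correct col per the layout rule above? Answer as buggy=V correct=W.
`(lane % 4)*2 + (i % 2)`[26,4]→4
lane 26→26/4=6, 26 mod 4=2
i=4  r:6+0→6  c:2·2+0+8→12
col: 4 vs 12

buggy=4 correct=12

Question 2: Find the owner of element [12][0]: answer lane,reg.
16,2

r: 12->gid=4,r8=1  c: 0->c8=0,tid=0,i&1=0
L=4*4+0=16  i=0*4+1*2+0=2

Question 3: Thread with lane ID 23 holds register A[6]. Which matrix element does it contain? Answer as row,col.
lane 23->23/4=5, 23 mod 4=3
i=6  r:5+8->13  c:2·3+0+8->14

13,14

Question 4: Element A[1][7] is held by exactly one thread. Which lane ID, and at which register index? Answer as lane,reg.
7,1

r=1→G=1,rhi=0  c=7→chi=0,T=3,p=1
L=1*4+3=7  i=0*4+0*2+1=1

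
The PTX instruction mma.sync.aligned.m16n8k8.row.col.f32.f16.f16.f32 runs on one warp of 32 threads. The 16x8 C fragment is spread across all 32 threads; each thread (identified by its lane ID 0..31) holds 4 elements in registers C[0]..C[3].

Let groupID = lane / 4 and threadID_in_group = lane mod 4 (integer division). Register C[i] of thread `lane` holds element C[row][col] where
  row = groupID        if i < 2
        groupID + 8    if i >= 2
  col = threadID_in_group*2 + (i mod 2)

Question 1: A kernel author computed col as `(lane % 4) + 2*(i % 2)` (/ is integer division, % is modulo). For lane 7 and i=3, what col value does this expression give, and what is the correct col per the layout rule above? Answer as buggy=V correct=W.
buggy=5 correct=7

`(lane % 4) + 2*(i % 2)`[7,3]→5
lane 7: G=1 (7/4), T=3 (7%4)
i=3: r=1+8=9, c=3*2+1=7
col: 5 vs 7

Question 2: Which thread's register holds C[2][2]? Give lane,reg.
9,0

r:2=>grp=2,rB=0  c:2=>tig=1,lo=0
L=2*4+1=9  i=0*2+0=0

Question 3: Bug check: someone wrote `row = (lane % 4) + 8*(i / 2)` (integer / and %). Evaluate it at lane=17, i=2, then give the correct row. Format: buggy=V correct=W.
`(lane % 4) + 8*(i / 2)`[17,2]→9
lane 17→17/4=4, 17 mod 4=1
i=2  r:4+8→12  c:2·1+0→2
row: 9 vs 12

buggy=9 correct=12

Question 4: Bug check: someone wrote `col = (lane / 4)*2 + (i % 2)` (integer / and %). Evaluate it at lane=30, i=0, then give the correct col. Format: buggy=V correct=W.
`(lane / 4)*2 + (i % 2)`[30,0]->14
lane 30->30/4=7, 30 mod 4=2
i=0  r:7+0->7  c:2·2+0->4
col: 14 vs 4

buggy=14 correct=4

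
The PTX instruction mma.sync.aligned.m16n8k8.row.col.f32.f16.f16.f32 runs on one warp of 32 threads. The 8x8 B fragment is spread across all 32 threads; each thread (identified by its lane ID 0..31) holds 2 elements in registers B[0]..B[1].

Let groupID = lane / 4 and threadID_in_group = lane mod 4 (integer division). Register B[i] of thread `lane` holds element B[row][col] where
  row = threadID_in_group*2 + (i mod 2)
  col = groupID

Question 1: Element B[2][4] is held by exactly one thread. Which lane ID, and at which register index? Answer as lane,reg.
c=4->g=4  r=2->t=1,b0=0
L=4*4+1=17  i=0=0

17,0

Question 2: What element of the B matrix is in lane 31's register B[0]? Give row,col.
6,7

L=31=>grp=31>>2=7, tig=31&3=3
[0]=>row 3·2+0=6  col grp=7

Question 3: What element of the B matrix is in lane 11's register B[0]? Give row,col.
6,2

11: g=2,t=3
[0] (3*2+0,2) = (6,2)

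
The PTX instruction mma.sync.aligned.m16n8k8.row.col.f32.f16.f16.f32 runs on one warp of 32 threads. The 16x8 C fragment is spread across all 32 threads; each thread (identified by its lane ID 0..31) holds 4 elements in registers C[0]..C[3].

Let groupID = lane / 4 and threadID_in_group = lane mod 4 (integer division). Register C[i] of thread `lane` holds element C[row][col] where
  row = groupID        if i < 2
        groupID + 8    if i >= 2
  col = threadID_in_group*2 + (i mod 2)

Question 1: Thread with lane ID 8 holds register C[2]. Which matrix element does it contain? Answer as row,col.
lane 8->8/4=2, 8 mod 4=0
i=2  r:2+8->10  c:2·0+0->0

10,0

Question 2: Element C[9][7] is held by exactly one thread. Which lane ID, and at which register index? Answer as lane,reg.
r: 9->gid=1,r8=1  c: 7->tid=3,i&1=1
L=1*4+3=7  i=1*2+1=3

7,3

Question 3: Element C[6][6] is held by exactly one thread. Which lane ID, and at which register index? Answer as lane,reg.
27,0

r:6=>grp=6,rB=0  c:6=>tig=3,lo=0
L=6*4+3=27  i=0*2+0=0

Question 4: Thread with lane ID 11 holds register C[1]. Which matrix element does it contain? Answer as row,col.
2,7

lane 11: G=2 (11/4), T=3 (11%4)
i=1: r=2+0=2, c=3*2+1=7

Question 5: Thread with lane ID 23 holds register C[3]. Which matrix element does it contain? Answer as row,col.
13,7

lane 23: g=5 (23/4), t=3 (23%4)
i=3: r=5+8=13, c=3*2+1=7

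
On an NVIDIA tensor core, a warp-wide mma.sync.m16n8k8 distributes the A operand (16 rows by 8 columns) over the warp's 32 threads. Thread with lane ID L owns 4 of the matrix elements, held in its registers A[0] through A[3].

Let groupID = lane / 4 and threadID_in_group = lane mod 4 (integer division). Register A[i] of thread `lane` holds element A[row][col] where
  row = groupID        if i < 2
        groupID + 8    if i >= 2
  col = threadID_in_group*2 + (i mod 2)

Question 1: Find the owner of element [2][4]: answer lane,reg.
r=2→G=2,rhi=0  c=4→T=2,p=0
L=2*4+2=10  i=0*2+0=0

10,0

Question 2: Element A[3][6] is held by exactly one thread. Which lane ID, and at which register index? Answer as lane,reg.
r=3⇒gr=3,Rb=0  c=6⇒th=3,odd=0
L=3*4+3=15  i=0*2+0=0

15,0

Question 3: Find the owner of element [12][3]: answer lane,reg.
17,3

r=12⇒gr=4,Rb=1  c=3⇒th=1,odd=1
L=4*4+1=17  i=1*2+1=3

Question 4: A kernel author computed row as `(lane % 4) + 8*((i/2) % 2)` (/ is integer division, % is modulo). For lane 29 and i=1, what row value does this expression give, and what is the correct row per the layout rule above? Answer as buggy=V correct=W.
buggy=1 correct=7

`(lane % 4) + 8*((i/2) % 2)`[29,1]=>1
lane 29: grp=7 (29/4), tig=1 (29%4)
i=1: r=7+0=7, c=1*2+1=3
row: 1 vs 7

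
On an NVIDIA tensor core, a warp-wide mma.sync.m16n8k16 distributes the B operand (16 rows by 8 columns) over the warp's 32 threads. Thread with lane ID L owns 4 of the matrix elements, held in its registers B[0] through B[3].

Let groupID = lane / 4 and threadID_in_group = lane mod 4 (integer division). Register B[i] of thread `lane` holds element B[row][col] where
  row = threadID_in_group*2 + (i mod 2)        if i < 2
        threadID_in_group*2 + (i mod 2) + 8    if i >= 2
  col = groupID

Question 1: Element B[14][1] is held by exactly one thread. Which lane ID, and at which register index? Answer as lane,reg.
c=1→G=1  r=14→rhi=1,T=3,p=0
L=1*4+3=7  i=1*2+0=2

7,2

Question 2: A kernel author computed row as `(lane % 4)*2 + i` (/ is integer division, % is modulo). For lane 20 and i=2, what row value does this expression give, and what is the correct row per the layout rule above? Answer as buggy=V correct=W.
buggy=2 correct=8

`(lane % 4)*2 + i`[20,2]->2
L=20->g=20>>2=5, t=20&3=0
[2]->row 0·2+0+8=8  col g=5
row: 2 vs 8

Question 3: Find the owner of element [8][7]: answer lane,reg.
28,2

c=7→G=7  r=8→rhi=1,T=0,p=0
L=7*4+0=28  i=1*2+0=2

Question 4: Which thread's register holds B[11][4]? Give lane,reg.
c=4->g=4  r=11->rb=1,t=1,b0=1
L=4*4+1=17  i=1*2+1=3

17,3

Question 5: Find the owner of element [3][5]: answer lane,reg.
21,1

c:5=>grp=5  r:3=>rB=0,tig=1,lo=1
L=5*4+1=21  i=0*2+1=1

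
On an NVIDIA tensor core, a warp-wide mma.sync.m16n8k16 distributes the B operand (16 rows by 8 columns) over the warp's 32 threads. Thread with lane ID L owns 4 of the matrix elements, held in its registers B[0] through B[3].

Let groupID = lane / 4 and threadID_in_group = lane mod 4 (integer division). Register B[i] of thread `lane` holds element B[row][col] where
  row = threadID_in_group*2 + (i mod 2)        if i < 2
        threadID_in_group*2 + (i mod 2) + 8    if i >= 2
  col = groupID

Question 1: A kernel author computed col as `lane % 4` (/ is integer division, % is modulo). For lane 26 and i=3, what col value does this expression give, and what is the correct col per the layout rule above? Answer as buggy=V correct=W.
`lane % 4`[26,3]=>2
lane 26: grp=6 (26/4), tig=2 (26%4)
i=3: r=2*2+1+8=13, c=grp=6
col: 2 vs 6

buggy=2 correct=6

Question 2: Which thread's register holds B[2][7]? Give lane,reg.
29,0

c=7⇒gr=7  r=2⇒Rb=0,th=1,odd=0
L=7*4+1=29  i=0*2+0=0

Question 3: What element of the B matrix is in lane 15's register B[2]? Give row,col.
14,3

L=15⇒gr=15>>2=3, th=15&3=3
[2]⇒row 3·2+0+8=14  col gr=3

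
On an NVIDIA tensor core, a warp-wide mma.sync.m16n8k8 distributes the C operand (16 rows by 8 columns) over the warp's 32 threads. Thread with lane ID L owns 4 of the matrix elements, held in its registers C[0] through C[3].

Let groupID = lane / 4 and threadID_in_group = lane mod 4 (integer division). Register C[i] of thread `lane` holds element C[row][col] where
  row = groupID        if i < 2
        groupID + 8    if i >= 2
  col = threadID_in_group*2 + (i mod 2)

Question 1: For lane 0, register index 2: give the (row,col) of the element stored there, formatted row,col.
lane 0: G=0 (0/4), T=0 (0%4)
i=2: r=0+8=8, c=0*2+0=0

8,0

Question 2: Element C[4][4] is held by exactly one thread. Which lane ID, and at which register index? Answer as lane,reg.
r: 4->gid=4,r8=0  c: 4->tid=2,i&1=0
L=4*4+2=18  i=0*2+0=0

18,0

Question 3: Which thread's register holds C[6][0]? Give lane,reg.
r=6⇒gr=6,Rb=0  c=0⇒th=0,odd=0
L=6*4+0=24  i=0*2+0=0

24,0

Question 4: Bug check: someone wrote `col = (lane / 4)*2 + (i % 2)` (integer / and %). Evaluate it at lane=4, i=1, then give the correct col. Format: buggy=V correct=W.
`(lane / 4)*2 + (i % 2)`[4,1]→3
lane 4→4/4=1, 4 mod 4=0
i=1  r:1+0→1  c:2·0+1→1
col: 3 vs 1

buggy=3 correct=1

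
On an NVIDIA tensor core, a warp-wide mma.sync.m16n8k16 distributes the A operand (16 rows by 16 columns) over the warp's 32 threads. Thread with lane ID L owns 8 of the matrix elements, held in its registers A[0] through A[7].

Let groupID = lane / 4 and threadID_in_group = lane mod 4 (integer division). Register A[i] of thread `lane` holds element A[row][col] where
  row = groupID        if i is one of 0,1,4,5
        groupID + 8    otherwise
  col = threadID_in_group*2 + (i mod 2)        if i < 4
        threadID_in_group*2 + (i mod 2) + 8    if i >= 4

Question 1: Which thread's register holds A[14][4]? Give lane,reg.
26,2

r:14=>grp=6,rB=1  c:4=>cB=0,tig=2,lo=0
L=6*4+2=26  i=0*4+1*2+0=2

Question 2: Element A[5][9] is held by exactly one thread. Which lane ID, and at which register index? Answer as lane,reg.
r:5=>grp=5,rB=0  c:9=>cB=1,tig=0,lo=1
L=5*4+0=20  i=1*4+0*2+1=5

20,5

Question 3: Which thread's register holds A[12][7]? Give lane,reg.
19,3

r=12⇒gr=4,Rb=1  c=7⇒Cb=0,th=3,odd=1
L=4*4+3=19  i=0*4+1*2+1=3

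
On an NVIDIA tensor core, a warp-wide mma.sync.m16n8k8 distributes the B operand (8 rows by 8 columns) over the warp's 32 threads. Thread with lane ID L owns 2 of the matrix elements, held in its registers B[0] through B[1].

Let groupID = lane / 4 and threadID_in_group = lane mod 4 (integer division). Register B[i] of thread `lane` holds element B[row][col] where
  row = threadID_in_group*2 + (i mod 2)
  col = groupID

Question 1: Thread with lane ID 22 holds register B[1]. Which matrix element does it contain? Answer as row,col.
5,5

lane 22⇒22/4=5, 22 mod 4=2
i=1  r:2·2+1⇒5  c:5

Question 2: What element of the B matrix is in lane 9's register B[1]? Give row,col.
3,2

lane 9: G=2 (9/4), T=1 (9%4)
i=1: r=1*2+1=3, c=G=2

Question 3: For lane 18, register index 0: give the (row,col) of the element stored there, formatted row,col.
lane 18: grp=4 (18/4), tig=2 (18%4)
i=0: r=2*2+0=4, c=grp=4

4,4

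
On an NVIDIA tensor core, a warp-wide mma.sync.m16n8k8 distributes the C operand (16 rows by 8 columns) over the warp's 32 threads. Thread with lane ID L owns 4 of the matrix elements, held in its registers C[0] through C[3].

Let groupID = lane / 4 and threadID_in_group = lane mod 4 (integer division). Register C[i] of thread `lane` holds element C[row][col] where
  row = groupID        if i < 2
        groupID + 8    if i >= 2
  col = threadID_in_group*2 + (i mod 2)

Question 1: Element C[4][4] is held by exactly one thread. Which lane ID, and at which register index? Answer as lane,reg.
r=4⇒gr=4,Rb=0  c=4⇒th=2,odd=0
L=4*4+2=18  i=0*2+0=0

18,0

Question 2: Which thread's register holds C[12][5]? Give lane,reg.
r: 12->gid=4,r8=1  c: 5->tid=2,i&1=1
L=4*4+2=18  i=1*2+1=3

18,3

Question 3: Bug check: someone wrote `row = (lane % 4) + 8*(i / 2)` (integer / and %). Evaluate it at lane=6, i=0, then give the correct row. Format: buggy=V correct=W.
buggy=2 correct=1

`(lane % 4) + 8*(i / 2)`[6,0]=>2
L=6=>grp=6>>2=1, tig=6&3=2
[0]=>row 1+0=1  col 2·2+0=4
row: 2 vs 1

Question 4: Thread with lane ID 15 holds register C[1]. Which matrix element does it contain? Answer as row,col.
3,7

L=15->g=15>>2=3, t=15&3=3
[1]->row 3+0=3  col 3·2+1=7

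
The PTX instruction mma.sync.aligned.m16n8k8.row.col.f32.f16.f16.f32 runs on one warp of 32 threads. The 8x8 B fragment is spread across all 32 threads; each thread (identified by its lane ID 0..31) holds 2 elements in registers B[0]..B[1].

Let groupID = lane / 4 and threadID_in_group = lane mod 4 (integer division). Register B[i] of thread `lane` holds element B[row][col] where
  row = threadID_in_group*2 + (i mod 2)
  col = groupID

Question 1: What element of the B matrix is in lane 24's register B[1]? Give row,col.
1,6

L=24=>grp=24>>2=6, tig=24&3=0
[1]=>row 0·2+1=1  col grp=6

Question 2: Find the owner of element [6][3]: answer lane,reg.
15,0

c=3⇒gr=3  r=6⇒th=3,odd=0
L=3*4+3=15  i=0=0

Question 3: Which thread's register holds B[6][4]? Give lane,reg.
c:4=>grp=4  r:6=>tig=3,lo=0
L=4*4+3=19  i=0=0

19,0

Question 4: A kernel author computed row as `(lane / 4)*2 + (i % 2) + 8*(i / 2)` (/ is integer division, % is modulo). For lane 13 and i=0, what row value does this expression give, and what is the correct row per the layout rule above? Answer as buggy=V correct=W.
`(lane / 4)*2 + (i % 2) + 8*(i / 2)`[13,0]=>6
lane 13: grp=3 (13/4), tig=1 (13%4)
i=0: r=1*2+0=2, c=grp=3
row: 6 vs 2

buggy=6 correct=2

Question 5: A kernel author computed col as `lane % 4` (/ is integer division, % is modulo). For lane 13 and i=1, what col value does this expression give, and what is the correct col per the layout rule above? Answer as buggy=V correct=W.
buggy=1 correct=3

`lane % 4`[13,1]→1
lane 13: G=3 (13/4), T=1 (13%4)
i=1: r=1*2+1=3, c=G=3
col: 1 vs 3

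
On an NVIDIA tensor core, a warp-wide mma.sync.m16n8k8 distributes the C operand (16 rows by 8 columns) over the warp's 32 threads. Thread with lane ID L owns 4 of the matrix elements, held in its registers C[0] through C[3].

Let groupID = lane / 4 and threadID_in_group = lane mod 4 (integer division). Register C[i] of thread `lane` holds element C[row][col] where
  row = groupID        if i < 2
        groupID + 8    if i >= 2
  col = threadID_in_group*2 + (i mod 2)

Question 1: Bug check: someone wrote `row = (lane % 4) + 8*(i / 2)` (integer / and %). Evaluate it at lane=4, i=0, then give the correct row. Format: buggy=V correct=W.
`(lane % 4) + 8*(i / 2)`[4,0]→0
lane 4→4/4=1, 4 mod 4=0
i=0  r:1+0→1  c:2·0+0→0
row: 0 vs 1

buggy=0 correct=1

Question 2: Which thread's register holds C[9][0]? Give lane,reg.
r=9→G=1,rhi=1  c=0→T=0,p=0
L=1*4+0=4  i=1*2+0=2

4,2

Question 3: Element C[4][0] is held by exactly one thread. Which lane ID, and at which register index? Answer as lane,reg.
r:4=>grp=4,rB=0  c:0=>tig=0,lo=0
L=4*4+0=16  i=0*2+0=0

16,0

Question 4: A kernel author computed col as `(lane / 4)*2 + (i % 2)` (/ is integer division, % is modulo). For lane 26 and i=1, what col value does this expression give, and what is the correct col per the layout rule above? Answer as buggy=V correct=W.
`(lane / 4)*2 + (i % 2)`[26,1]→13
26: G=6,T=2
[1] (6+0,2*2+1) = (6,5)
col: 13 vs 5

buggy=13 correct=5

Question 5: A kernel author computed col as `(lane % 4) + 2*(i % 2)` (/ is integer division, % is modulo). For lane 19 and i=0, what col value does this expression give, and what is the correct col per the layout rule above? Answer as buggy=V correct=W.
`(lane % 4) + 2*(i % 2)`[19,0]=>3
lane 19=>19/4=4, 19 mod 4=3
i=0  r:4+0=>4  c:2·3+0=>6
col: 3 vs 6

buggy=3 correct=6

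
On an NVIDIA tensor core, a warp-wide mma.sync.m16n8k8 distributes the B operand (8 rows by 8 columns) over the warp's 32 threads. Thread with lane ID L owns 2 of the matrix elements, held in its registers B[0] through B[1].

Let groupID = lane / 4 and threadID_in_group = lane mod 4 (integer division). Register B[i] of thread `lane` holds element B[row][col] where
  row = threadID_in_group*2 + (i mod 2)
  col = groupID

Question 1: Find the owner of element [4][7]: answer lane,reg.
30,0

c:7=>grp=7  r:4=>tig=2,lo=0
L=7*4+2=30  i=0=0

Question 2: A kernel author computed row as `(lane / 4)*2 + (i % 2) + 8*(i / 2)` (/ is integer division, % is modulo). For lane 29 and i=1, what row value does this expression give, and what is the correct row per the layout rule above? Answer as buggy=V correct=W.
`(lane / 4)*2 + (i % 2) + 8*(i / 2)`[29,1]=>15
29: grp=7,tig=1
[1] (1*2+1,7) = (3,7)
row: 15 vs 3

buggy=15 correct=3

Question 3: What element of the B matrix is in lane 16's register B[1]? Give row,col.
1,4

lane 16: gid=4 (16/4), tid=0 (16%4)
i=1: r=0*2+1=1, c=gid=4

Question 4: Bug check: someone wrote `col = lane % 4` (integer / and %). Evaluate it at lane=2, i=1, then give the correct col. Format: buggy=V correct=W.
`lane % 4`[2,1]->2
lane 2: g=0 (2/4), t=2 (2%4)
i=1: r=2*2+1=5, c=g=0
col: 2 vs 0

buggy=2 correct=0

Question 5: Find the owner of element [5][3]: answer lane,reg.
c=3->g=3  r=5->t=2,b0=1
L=3*4+2=14  i=1=1

14,1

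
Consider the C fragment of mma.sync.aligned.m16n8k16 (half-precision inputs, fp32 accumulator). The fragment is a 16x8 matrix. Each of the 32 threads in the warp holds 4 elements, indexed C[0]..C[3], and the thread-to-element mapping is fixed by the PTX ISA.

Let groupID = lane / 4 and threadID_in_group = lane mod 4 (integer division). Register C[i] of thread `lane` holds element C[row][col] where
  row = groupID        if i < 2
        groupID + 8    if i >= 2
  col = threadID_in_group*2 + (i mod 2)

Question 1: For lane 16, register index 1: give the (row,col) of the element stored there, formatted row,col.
4,1

lane 16: gid=4 (16/4), tid=0 (16%4)
i=1: r=4+0=4, c=0*2+1=1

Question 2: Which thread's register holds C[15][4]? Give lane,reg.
r=15⇒gr=7,Rb=1  c=4⇒th=2,odd=0
L=7*4+2=30  i=1*2+0=2

30,2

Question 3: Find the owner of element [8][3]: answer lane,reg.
r=8→G=0,rhi=1  c=3→T=1,p=1
L=0*4+1=1  i=1*2+1=3

1,3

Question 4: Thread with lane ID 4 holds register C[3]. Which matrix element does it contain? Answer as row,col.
L=4→G=4>>2=1, T=4&3=0
[3]→row 1+8=9  col 0·2+1=1

9,1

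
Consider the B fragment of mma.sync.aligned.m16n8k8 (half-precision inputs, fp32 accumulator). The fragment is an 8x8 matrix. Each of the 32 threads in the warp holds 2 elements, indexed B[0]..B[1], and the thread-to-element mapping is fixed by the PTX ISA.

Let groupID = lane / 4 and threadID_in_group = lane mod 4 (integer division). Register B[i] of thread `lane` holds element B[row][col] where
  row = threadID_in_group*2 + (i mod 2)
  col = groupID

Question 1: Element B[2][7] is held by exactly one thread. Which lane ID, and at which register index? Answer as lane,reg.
29,0

c=7⇒gr=7  r=2⇒th=1,odd=0
L=7*4+1=29  i=0=0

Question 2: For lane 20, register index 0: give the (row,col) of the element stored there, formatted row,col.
0,5

L=20→G=20>>2=5, T=20&3=0
[0]→row 0·2+0=0  col G=5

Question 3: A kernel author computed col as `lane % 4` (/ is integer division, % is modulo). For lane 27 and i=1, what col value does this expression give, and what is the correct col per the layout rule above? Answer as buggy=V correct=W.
buggy=3 correct=6

`lane % 4`[27,1]⇒3
L=27⇒gr=27>>2=6, th=27&3=3
[1]⇒row 3·2+1=7  col gr=6
col: 3 vs 6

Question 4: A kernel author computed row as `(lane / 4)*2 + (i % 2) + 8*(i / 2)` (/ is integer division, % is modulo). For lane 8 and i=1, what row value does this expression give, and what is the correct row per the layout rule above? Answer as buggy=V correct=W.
buggy=5 correct=1

`(lane / 4)*2 + (i % 2) + 8*(i / 2)`[8,1]⇒5
lane 8: gr=2 (8/4), th=0 (8%4)
i=1: r=0*2+1=1, c=gr=2
row: 5 vs 1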